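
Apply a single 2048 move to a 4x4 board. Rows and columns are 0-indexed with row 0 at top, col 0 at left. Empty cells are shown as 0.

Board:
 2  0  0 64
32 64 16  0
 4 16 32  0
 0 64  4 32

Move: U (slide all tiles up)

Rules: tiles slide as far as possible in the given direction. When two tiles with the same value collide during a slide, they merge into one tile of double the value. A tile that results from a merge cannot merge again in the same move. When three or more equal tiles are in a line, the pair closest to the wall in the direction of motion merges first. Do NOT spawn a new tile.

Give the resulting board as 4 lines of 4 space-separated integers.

Answer:  2 64 16 64
32 16 32 32
 4 64  4  0
 0  0  0  0

Derivation:
Slide up:
col 0: [2, 32, 4, 0] -> [2, 32, 4, 0]
col 1: [0, 64, 16, 64] -> [64, 16, 64, 0]
col 2: [0, 16, 32, 4] -> [16, 32, 4, 0]
col 3: [64, 0, 0, 32] -> [64, 32, 0, 0]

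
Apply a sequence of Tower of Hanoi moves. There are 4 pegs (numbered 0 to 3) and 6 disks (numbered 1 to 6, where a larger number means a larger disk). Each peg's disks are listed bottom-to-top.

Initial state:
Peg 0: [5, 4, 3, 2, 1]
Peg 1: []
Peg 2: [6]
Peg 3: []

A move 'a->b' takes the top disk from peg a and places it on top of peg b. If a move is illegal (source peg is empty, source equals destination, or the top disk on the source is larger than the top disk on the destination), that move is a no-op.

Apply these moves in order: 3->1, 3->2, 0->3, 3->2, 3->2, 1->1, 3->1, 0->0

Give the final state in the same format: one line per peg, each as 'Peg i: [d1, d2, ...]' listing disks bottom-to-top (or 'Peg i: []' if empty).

After move 1 (3->1):
Peg 0: [5, 4, 3, 2, 1]
Peg 1: []
Peg 2: [6]
Peg 3: []

After move 2 (3->2):
Peg 0: [5, 4, 3, 2, 1]
Peg 1: []
Peg 2: [6]
Peg 3: []

After move 3 (0->3):
Peg 0: [5, 4, 3, 2]
Peg 1: []
Peg 2: [6]
Peg 3: [1]

After move 4 (3->2):
Peg 0: [5, 4, 3, 2]
Peg 1: []
Peg 2: [6, 1]
Peg 3: []

After move 5 (3->2):
Peg 0: [5, 4, 3, 2]
Peg 1: []
Peg 2: [6, 1]
Peg 3: []

After move 6 (1->1):
Peg 0: [5, 4, 3, 2]
Peg 1: []
Peg 2: [6, 1]
Peg 3: []

After move 7 (3->1):
Peg 0: [5, 4, 3, 2]
Peg 1: []
Peg 2: [6, 1]
Peg 3: []

After move 8 (0->0):
Peg 0: [5, 4, 3, 2]
Peg 1: []
Peg 2: [6, 1]
Peg 3: []

Answer: Peg 0: [5, 4, 3, 2]
Peg 1: []
Peg 2: [6, 1]
Peg 3: []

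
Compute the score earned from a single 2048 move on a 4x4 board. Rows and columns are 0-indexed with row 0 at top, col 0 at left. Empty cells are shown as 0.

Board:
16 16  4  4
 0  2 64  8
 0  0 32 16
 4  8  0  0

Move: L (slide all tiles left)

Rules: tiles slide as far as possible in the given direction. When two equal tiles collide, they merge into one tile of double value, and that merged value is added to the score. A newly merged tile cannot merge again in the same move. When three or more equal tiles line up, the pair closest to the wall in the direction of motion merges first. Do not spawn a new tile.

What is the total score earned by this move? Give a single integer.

Slide left:
row 0: [16, 16, 4, 4] -> [32, 8, 0, 0]  score +40 (running 40)
row 1: [0, 2, 64, 8] -> [2, 64, 8, 0]  score +0 (running 40)
row 2: [0, 0, 32, 16] -> [32, 16, 0, 0]  score +0 (running 40)
row 3: [4, 8, 0, 0] -> [4, 8, 0, 0]  score +0 (running 40)
Board after move:
32  8  0  0
 2 64  8  0
32 16  0  0
 4  8  0  0

Answer: 40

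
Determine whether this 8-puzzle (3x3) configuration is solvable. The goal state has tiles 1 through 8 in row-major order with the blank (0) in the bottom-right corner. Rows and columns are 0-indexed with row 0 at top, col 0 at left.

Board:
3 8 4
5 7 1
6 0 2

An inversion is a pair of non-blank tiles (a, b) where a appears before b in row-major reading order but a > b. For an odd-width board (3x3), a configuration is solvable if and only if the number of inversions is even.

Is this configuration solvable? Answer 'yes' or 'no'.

Inversions (pairs i<j in row-major order where tile[i] > tile[j] > 0): 16
16 is even, so the puzzle is solvable.

Answer: yes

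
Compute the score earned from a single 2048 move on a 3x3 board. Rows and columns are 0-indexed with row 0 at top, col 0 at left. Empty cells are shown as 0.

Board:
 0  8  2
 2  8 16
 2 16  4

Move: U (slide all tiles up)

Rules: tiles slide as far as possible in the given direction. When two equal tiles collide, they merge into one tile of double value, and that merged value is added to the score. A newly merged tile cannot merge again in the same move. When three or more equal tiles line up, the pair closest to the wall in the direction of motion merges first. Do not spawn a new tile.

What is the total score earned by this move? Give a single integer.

Slide up:
col 0: [0, 2, 2] -> [4, 0, 0]  score +4 (running 4)
col 1: [8, 8, 16] -> [16, 16, 0]  score +16 (running 20)
col 2: [2, 16, 4] -> [2, 16, 4]  score +0 (running 20)
Board after move:
 4 16  2
 0 16 16
 0  0  4

Answer: 20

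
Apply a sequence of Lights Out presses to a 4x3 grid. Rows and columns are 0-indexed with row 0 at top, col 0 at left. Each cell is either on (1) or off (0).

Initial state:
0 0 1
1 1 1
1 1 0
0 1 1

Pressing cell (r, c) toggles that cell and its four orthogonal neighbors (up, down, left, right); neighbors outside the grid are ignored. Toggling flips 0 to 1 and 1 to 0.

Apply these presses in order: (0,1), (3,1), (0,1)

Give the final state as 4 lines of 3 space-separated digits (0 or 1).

Answer: 0 0 1
1 1 1
1 0 0
1 0 0

Derivation:
After press 1 at (0,1):
1 1 0
1 0 1
1 1 0
0 1 1

After press 2 at (3,1):
1 1 0
1 0 1
1 0 0
1 0 0

After press 3 at (0,1):
0 0 1
1 1 1
1 0 0
1 0 0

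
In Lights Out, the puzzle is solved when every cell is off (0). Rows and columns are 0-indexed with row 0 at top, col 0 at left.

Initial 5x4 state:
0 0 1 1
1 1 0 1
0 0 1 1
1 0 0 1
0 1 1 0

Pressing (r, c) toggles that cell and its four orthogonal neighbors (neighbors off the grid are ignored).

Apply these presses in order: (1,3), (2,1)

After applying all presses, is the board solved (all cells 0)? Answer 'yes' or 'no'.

After press 1 at (1,3):
0 0 1 0
1 1 1 0
0 0 1 0
1 0 0 1
0 1 1 0

After press 2 at (2,1):
0 0 1 0
1 0 1 0
1 1 0 0
1 1 0 1
0 1 1 0

Lights still on: 10

Answer: no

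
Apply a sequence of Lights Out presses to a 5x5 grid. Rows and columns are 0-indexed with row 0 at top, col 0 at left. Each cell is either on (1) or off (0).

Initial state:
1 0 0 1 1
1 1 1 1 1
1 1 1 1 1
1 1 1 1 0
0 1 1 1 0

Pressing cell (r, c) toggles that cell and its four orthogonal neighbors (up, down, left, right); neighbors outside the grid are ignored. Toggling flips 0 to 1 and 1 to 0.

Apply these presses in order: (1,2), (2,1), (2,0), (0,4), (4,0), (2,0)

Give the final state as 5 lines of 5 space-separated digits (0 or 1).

Answer: 1 0 1 0 0
1 1 0 0 0
0 0 1 1 1
0 0 1 1 0
1 0 1 1 0

Derivation:
After press 1 at (1,2):
1 0 1 1 1
1 0 0 0 1
1 1 0 1 1
1 1 1 1 0
0 1 1 1 0

After press 2 at (2,1):
1 0 1 1 1
1 1 0 0 1
0 0 1 1 1
1 0 1 1 0
0 1 1 1 0

After press 3 at (2,0):
1 0 1 1 1
0 1 0 0 1
1 1 1 1 1
0 0 1 1 0
0 1 1 1 0

After press 4 at (0,4):
1 0 1 0 0
0 1 0 0 0
1 1 1 1 1
0 0 1 1 0
0 1 1 1 0

After press 5 at (4,0):
1 0 1 0 0
0 1 0 0 0
1 1 1 1 1
1 0 1 1 0
1 0 1 1 0

After press 6 at (2,0):
1 0 1 0 0
1 1 0 0 0
0 0 1 1 1
0 0 1 1 0
1 0 1 1 0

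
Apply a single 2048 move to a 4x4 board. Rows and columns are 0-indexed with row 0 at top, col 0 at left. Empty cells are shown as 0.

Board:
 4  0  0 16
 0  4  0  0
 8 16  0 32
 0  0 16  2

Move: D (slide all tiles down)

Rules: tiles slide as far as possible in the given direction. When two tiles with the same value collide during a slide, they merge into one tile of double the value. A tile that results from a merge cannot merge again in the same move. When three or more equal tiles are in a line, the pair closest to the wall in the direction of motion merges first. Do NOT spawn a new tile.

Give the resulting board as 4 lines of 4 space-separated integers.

Answer:  0  0  0  0
 0  0  0 16
 4  4  0 32
 8 16 16  2

Derivation:
Slide down:
col 0: [4, 0, 8, 0] -> [0, 0, 4, 8]
col 1: [0, 4, 16, 0] -> [0, 0, 4, 16]
col 2: [0, 0, 0, 16] -> [0, 0, 0, 16]
col 3: [16, 0, 32, 2] -> [0, 16, 32, 2]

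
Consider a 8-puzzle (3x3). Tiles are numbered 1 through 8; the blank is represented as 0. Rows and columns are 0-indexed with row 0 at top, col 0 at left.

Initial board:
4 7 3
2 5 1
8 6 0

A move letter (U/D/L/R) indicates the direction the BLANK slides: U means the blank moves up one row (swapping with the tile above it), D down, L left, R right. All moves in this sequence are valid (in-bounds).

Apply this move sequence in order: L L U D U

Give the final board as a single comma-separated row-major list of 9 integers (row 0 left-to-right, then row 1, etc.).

After move 1 (L):
4 7 3
2 5 1
8 0 6

After move 2 (L):
4 7 3
2 5 1
0 8 6

After move 3 (U):
4 7 3
0 5 1
2 8 6

After move 4 (D):
4 7 3
2 5 1
0 8 6

After move 5 (U):
4 7 3
0 5 1
2 8 6

Answer: 4, 7, 3, 0, 5, 1, 2, 8, 6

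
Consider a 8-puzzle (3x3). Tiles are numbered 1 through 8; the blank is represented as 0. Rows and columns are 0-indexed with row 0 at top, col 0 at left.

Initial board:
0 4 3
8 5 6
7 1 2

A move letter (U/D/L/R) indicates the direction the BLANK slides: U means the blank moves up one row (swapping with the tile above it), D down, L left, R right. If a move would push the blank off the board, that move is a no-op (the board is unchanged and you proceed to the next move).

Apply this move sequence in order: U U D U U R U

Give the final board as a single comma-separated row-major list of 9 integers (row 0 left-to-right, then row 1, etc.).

After move 1 (U):
0 4 3
8 5 6
7 1 2

After move 2 (U):
0 4 3
8 5 6
7 1 2

After move 3 (D):
8 4 3
0 5 6
7 1 2

After move 4 (U):
0 4 3
8 5 6
7 1 2

After move 5 (U):
0 4 3
8 5 6
7 1 2

After move 6 (R):
4 0 3
8 5 6
7 1 2

After move 7 (U):
4 0 3
8 5 6
7 1 2

Answer: 4, 0, 3, 8, 5, 6, 7, 1, 2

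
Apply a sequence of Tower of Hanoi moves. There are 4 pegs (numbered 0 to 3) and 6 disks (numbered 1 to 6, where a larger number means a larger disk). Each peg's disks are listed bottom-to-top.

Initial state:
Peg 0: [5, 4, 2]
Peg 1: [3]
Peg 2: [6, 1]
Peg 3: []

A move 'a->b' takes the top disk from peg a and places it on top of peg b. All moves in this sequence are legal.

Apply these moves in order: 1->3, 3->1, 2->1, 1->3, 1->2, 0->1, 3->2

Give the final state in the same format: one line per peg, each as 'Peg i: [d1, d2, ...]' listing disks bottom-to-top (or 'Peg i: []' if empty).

After move 1 (1->3):
Peg 0: [5, 4, 2]
Peg 1: []
Peg 2: [6, 1]
Peg 3: [3]

After move 2 (3->1):
Peg 0: [5, 4, 2]
Peg 1: [3]
Peg 2: [6, 1]
Peg 3: []

After move 3 (2->1):
Peg 0: [5, 4, 2]
Peg 1: [3, 1]
Peg 2: [6]
Peg 3: []

After move 4 (1->3):
Peg 0: [5, 4, 2]
Peg 1: [3]
Peg 2: [6]
Peg 3: [1]

After move 5 (1->2):
Peg 0: [5, 4, 2]
Peg 1: []
Peg 2: [6, 3]
Peg 3: [1]

After move 6 (0->1):
Peg 0: [5, 4]
Peg 1: [2]
Peg 2: [6, 3]
Peg 3: [1]

After move 7 (3->2):
Peg 0: [5, 4]
Peg 1: [2]
Peg 2: [6, 3, 1]
Peg 3: []

Answer: Peg 0: [5, 4]
Peg 1: [2]
Peg 2: [6, 3, 1]
Peg 3: []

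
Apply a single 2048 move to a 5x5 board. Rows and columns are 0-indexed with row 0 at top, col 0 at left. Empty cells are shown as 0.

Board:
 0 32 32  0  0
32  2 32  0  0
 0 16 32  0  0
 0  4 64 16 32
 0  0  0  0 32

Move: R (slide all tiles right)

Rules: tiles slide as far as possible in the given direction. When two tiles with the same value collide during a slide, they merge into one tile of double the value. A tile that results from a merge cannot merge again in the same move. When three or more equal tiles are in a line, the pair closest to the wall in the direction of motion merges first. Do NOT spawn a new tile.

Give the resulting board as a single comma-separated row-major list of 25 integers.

Slide right:
row 0: [0, 32, 32, 0, 0] -> [0, 0, 0, 0, 64]
row 1: [32, 2, 32, 0, 0] -> [0, 0, 32, 2, 32]
row 2: [0, 16, 32, 0, 0] -> [0, 0, 0, 16, 32]
row 3: [0, 4, 64, 16, 32] -> [0, 4, 64, 16, 32]
row 4: [0, 0, 0, 0, 32] -> [0, 0, 0, 0, 32]

Answer: 0, 0, 0, 0, 64, 0, 0, 32, 2, 32, 0, 0, 0, 16, 32, 0, 4, 64, 16, 32, 0, 0, 0, 0, 32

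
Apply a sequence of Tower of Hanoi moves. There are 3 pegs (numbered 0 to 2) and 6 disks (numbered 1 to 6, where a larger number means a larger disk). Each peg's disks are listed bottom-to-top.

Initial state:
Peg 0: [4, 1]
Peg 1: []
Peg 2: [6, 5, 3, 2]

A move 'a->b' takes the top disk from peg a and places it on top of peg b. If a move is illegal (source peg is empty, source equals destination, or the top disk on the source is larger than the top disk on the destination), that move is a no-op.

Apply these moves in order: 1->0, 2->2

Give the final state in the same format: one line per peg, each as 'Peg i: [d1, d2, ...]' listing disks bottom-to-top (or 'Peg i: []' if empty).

Answer: Peg 0: [4, 1]
Peg 1: []
Peg 2: [6, 5, 3, 2]

Derivation:
After move 1 (1->0):
Peg 0: [4, 1]
Peg 1: []
Peg 2: [6, 5, 3, 2]

After move 2 (2->2):
Peg 0: [4, 1]
Peg 1: []
Peg 2: [6, 5, 3, 2]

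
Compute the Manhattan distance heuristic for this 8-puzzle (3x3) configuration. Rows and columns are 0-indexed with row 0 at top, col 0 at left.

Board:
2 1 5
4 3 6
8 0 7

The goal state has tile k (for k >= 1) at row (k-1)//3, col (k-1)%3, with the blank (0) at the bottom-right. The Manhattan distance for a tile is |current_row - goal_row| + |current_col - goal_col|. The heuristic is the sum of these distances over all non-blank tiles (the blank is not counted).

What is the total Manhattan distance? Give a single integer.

Tile 2: at (0,0), goal (0,1), distance |0-0|+|0-1| = 1
Tile 1: at (0,1), goal (0,0), distance |0-0|+|1-0| = 1
Tile 5: at (0,2), goal (1,1), distance |0-1|+|2-1| = 2
Tile 4: at (1,0), goal (1,0), distance |1-1|+|0-0| = 0
Tile 3: at (1,1), goal (0,2), distance |1-0|+|1-2| = 2
Tile 6: at (1,2), goal (1,2), distance |1-1|+|2-2| = 0
Tile 8: at (2,0), goal (2,1), distance |2-2|+|0-1| = 1
Tile 7: at (2,2), goal (2,0), distance |2-2|+|2-0| = 2
Sum: 1 + 1 + 2 + 0 + 2 + 0 + 1 + 2 = 9

Answer: 9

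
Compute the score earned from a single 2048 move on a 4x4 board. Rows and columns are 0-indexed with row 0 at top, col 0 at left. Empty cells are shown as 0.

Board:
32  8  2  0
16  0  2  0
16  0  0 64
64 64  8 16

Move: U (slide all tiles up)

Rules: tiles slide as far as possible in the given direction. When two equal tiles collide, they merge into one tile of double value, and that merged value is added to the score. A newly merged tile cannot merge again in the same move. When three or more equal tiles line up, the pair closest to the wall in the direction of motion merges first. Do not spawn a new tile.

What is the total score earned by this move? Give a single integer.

Answer: 36

Derivation:
Slide up:
col 0: [32, 16, 16, 64] -> [32, 32, 64, 0]  score +32 (running 32)
col 1: [8, 0, 0, 64] -> [8, 64, 0, 0]  score +0 (running 32)
col 2: [2, 2, 0, 8] -> [4, 8, 0, 0]  score +4 (running 36)
col 3: [0, 0, 64, 16] -> [64, 16, 0, 0]  score +0 (running 36)
Board after move:
32  8  4 64
32 64  8 16
64  0  0  0
 0  0  0  0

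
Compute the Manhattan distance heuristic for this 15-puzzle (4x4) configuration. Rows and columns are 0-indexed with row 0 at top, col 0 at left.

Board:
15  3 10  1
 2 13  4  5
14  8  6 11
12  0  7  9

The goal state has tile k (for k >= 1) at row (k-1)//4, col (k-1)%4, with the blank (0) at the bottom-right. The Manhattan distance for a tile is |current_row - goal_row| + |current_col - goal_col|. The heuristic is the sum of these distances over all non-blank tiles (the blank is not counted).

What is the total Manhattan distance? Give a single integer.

Answer: 40

Derivation:
Tile 15: at (0,0), goal (3,2), distance |0-3|+|0-2| = 5
Tile 3: at (0,1), goal (0,2), distance |0-0|+|1-2| = 1
Tile 10: at (0,2), goal (2,1), distance |0-2|+|2-1| = 3
Tile 1: at (0,3), goal (0,0), distance |0-0|+|3-0| = 3
Tile 2: at (1,0), goal (0,1), distance |1-0|+|0-1| = 2
Tile 13: at (1,1), goal (3,0), distance |1-3|+|1-0| = 3
Tile 4: at (1,2), goal (0,3), distance |1-0|+|2-3| = 2
Tile 5: at (1,3), goal (1,0), distance |1-1|+|3-0| = 3
Tile 14: at (2,0), goal (3,1), distance |2-3|+|0-1| = 2
Tile 8: at (2,1), goal (1,3), distance |2-1|+|1-3| = 3
Tile 6: at (2,2), goal (1,1), distance |2-1|+|2-1| = 2
Tile 11: at (2,3), goal (2,2), distance |2-2|+|3-2| = 1
Tile 12: at (3,0), goal (2,3), distance |3-2|+|0-3| = 4
Tile 7: at (3,2), goal (1,2), distance |3-1|+|2-2| = 2
Tile 9: at (3,3), goal (2,0), distance |3-2|+|3-0| = 4
Sum: 5 + 1 + 3 + 3 + 2 + 3 + 2 + 3 + 2 + 3 + 2 + 1 + 4 + 2 + 4 = 40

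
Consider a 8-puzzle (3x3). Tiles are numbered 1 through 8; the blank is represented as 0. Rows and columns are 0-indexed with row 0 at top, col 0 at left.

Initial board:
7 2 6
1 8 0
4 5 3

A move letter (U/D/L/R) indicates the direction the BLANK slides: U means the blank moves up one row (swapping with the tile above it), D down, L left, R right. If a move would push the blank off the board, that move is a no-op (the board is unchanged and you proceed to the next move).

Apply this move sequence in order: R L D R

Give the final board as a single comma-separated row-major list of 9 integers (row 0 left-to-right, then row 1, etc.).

Answer: 7, 2, 6, 1, 5, 8, 4, 3, 0

Derivation:
After move 1 (R):
7 2 6
1 8 0
4 5 3

After move 2 (L):
7 2 6
1 0 8
4 5 3

After move 3 (D):
7 2 6
1 5 8
4 0 3

After move 4 (R):
7 2 6
1 5 8
4 3 0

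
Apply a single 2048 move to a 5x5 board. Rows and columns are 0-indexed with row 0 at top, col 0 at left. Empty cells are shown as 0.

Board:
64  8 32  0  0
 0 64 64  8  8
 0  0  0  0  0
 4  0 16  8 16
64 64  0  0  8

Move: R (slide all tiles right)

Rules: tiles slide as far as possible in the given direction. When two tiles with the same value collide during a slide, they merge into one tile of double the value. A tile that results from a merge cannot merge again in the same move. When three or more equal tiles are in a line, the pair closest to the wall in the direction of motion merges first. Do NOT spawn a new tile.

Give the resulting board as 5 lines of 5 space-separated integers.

Slide right:
row 0: [64, 8, 32, 0, 0] -> [0, 0, 64, 8, 32]
row 1: [0, 64, 64, 8, 8] -> [0, 0, 0, 128, 16]
row 2: [0, 0, 0, 0, 0] -> [0, 0, 0, 0, 0]
row 3: [4, 0, 16, 8, 16] -> [0, 4, 16, 8, 16]
row 4: [64, 64, 0, 0, 8] -> [0, 0, 0, 128, 8]

Answer:   0   0  64   8  32
  0   0   0 128  16
  0   0   0   0   0
  0   4  16   8  16
  0   0   0 128   8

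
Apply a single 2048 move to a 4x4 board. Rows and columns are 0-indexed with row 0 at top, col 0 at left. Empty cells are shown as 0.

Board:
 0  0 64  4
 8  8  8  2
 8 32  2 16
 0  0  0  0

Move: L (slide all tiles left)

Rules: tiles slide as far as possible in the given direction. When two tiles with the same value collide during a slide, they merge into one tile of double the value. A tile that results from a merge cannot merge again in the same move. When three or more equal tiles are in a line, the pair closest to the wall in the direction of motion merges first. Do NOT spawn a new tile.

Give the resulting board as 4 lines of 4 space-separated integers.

Answer: 64  4  0  0
16  8  2  0
 8 32  2 16
 0  0  0  0

Derivation:
Slide left:
row 0: [0, 0, 64, 4] -> [64, 4, 0, 0]
row 1: [8, 8, 8, 2] -> [16, 8, 2, 0]
row 2: [8, 32, 2, 16] -> [8, 32, 2, 16]
row 3: [0, 0, 0, 0] -> [0, 0, 0, 0]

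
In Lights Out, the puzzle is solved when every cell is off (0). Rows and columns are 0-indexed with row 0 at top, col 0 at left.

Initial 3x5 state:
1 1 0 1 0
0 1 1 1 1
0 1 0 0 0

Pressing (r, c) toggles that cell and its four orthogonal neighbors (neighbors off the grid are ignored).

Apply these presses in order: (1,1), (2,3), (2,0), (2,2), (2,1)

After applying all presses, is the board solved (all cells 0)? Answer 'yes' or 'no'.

Answer: no

Derivation:
After press 1 at (1,1):
1 0 0 1 0
1 0 0 1 1
0 0 0 0 0

After press 2 at (2,3):
1 0 0 1 0
1 0 0 0 1
0 0 1 1 1

After press 3 at (2,0):
1 0 0 1 0
0 0 0 0 1
1 1 1 1 1

After press 4 at (2,2):
1 0 0 1 0
0 0 1 0 1
1 0 0 0 1

After press 5 at (2,1):
1 0 0 1 0
0 1 1 0 1
0 1 1 0 1

Lights still on: 8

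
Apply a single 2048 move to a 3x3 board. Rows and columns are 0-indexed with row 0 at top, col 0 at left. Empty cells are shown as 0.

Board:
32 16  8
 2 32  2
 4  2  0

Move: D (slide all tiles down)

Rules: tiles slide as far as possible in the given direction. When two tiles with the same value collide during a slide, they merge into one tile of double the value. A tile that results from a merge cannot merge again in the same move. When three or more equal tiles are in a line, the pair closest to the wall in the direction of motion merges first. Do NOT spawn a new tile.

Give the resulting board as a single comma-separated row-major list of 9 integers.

Slide down:
col 0: [32, 2, 4] -> [32, 2, 4]
col 1: [16, 32, 2] -> [16, 32, 2]
col 2: [8, 2, 0] -> [0, 8, 2]

Answer: 32, 16, 0, 2, 32, 8, 4, 2, 2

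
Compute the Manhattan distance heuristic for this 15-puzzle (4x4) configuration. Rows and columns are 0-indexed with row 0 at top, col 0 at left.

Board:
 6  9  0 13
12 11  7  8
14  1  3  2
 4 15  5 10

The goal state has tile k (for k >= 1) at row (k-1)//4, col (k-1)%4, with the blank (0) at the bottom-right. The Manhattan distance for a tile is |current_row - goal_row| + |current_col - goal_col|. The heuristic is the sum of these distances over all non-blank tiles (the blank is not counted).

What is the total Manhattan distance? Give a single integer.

Answer: 42

Derivation:
Tile 6: at (0,0), goal (1,1), distance |0-1|+|0-1| = 2
Tile 9: at (0,1), goal (2,0), distance |0-2|+|1-0| = 3
Tile 13: at (0,3), goal (3,0), distance |0-3|+|3-0| = 6
Tile 12: at (1,0), goal (2,3), distance |1-2|+|0-3| = 4
Tile 11: at (1,1), goal (2,2), distance |1-2|+|1-2| = 2
Tile 7: at (1,2), goal (1,2), distance |1-1|+|2-2| = 0
Tile 8: at (1,3), goal (1,3), distance |1-1|+|3-3| = 0
Tile 14: at (2,0), goal (3,1), distance |2-3|+|0-1| = 2
Tile 1: at (2,1), goal (0,0), distance |2-0|+|1-0| = 3
Tile 3: at (2,2), goal (0,2), distance |2-0|+|2-2| = 2
Tile 2: at (2,3), goal (0,1), distance |2-0|+|3-1| = 4
Tile 4: at (3,0), goal (0,3), distance |3-0|+|0-3| = 6
Tile 15: at (3,1), goal (3,2), distance |3-3|+|1-2| = 1
Tile 5: at (3,2), goal (1,0), distance |3-1|+|2-0| = 4
Tile 10: at (3,3), goal (2,1), distance |3-2|+|3-1| = 3
Sum: 2 + 3 + 6 + 4 + 2 + 0 + 0 + 2 + 3 + 2 + 4 + 6 + 1 + 4 + 3 = 42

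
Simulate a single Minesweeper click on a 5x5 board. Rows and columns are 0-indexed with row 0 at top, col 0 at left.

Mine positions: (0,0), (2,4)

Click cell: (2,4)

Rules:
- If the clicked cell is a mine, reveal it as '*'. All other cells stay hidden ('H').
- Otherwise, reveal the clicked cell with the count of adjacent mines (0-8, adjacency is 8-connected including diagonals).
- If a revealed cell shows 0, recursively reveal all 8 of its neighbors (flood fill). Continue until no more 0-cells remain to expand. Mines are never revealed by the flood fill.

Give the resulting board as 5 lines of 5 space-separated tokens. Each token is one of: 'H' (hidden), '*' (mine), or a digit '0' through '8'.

H H H H H
H H H H H
H H H H *
H H H H H
H H H H H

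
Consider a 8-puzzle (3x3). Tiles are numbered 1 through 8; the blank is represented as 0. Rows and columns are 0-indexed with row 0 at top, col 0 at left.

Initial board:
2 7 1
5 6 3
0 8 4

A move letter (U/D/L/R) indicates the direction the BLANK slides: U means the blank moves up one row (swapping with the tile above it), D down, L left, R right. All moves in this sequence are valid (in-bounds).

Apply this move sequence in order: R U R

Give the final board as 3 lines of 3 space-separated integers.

After move 1 (R):
2 7 1
5 6 3
8 0 4

After move 2 (U):
2 7 1
5 0 3
8 6 4

After move 3 (R):
2 7 1
5 3 0
8 6 4

Answer: 2 7 1
5 3 0
8 6 4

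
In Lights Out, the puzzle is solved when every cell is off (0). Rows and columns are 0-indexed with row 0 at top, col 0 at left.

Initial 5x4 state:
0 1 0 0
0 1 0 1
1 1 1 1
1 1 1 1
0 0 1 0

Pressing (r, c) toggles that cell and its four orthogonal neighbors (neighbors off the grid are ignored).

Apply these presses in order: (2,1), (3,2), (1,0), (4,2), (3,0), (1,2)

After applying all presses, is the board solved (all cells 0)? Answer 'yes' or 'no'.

After press 1 at (2,1):
0 1 0 0
0 0 0 1
0 0 0 1
1 0 1 1
0 0 1 0

After press 2 at (3,2):
0 1 0 0
0 0 0 1
0 0 1 1
1 1 0 0
0 0 0 0

After press 3 at (1,0):
1 1 0 0
1 1 0 1
1 0 1 1
1 1 0 0
0 0 0 0

After press 4 at (4,2):
1 1 0 0
1 1 0 1
1 0 1 1
1 1 1 0
0 1 1 1

After press 5 at (3,0):
1 1 0 0
1 1 0 1
0 0 1 1
0 0 1 0
1 1 1 1

After press 6 at (1,2):
1 1 1 0
1 0 1 0
0 0 0 1
0 0 1 0
1 1 1 1

Lights still on: 11

Answer: no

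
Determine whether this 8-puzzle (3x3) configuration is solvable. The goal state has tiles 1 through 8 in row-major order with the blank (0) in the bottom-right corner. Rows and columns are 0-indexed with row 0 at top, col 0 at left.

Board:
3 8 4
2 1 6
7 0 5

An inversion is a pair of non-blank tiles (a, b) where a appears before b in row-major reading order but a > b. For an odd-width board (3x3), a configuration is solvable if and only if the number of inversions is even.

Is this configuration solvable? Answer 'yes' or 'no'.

Answer: no

Derivation:
Inversions (pairs i<j in row-major order where tile[i] > tile[j] > 0): 13
13 is odd, so the puzzle is not solvable.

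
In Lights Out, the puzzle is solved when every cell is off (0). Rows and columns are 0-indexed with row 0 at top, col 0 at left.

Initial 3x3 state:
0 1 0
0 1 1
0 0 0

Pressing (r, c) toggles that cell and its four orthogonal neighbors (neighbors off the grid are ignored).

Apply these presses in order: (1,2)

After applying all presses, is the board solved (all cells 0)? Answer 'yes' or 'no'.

After press 1 at (1,2):
0 1 1
0 0 0
0 0 1

Lights still on: 3

Answer: no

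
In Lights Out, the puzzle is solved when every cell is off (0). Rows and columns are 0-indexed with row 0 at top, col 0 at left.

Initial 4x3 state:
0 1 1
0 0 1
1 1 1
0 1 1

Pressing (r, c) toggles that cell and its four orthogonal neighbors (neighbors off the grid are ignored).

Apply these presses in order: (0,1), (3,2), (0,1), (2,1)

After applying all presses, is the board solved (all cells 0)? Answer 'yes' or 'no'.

After press 1 at (0,1):
1 0 0
0 1 1
1 1 1
0 1 1

After press 2 at (3,2):
1 0 0
0 1 1
1 1 0
0 0 0

After press 3 at (0,1):
0 1 1
0 0 1
1 1 0
0 0 0

After press 4 at (2,1):
0 1 1
0 1 1
0 0 1
0 1 0

Lights still on: 6

Answer: no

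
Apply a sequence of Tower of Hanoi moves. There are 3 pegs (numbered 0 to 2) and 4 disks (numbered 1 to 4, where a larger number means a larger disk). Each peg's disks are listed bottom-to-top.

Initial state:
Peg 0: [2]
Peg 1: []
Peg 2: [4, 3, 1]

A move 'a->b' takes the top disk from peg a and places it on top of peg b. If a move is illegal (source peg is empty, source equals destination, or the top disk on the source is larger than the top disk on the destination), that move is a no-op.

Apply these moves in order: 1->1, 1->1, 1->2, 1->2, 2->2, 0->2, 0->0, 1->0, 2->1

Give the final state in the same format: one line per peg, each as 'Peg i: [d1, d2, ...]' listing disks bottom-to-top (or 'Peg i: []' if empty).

After move 1 (1->1):
Peg 0: [2]
Peg 1: []
Peg 2: [4, 3, 1]

After move 2 (1->1):
Peg 0: [2]
Peg 1: []
Peg 2: [4, 3, 1]

After move 3 (1->2):
Peg 0: [2]
Peg 1: []
Peg 2: [4, 3, 1]

After move 4 (1->2):
Peg 0: [2]
Peg 1: []
Peg 2: [4, 3, 1]

After move 5 (2->2):
Peg 0: [2]
Peg 1: []
Peg 2: [4, 3, 1]

After move 6 (0->2):
Peg 0: [2]
Peg 1: []
Peg 2: [4, 3, 1]

After move 7 (0->0):
Peg 0: [2]
Peg 1: []
Peg 2: [4, 3, 1]

After move 8 (1->0):
Peg 0: [2]
Peg 1: []
Peg 2: [4, 3, 1]

After move 9 (2->1):
Peg 0: [2]
Peg 1: [1]
Peg 2: [4, 3]

Answer: Peg 0: [2]
Peg 1: [1]
Peg 2: [4, 3]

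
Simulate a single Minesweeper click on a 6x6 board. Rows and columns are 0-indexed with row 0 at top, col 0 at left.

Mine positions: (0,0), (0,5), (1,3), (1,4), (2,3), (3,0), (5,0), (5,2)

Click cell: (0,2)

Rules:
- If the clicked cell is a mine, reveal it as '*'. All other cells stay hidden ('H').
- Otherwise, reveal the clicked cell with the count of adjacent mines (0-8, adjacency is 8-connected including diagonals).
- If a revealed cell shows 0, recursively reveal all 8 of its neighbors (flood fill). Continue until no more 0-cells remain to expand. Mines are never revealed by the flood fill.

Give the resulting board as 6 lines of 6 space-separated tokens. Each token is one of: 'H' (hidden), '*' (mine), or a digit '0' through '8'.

H H 1 H H H
H H H H H H
H H H H H H
H H H H H H
H H H H H H
H H H H H H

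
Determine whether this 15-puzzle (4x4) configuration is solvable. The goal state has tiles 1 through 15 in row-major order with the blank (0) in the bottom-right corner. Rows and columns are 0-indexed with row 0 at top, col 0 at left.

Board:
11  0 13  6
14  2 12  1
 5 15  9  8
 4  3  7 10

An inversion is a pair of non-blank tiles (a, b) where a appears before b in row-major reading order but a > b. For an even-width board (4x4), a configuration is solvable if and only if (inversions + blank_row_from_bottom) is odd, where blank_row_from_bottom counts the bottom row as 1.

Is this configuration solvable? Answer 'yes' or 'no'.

Inversions: 61
Blank is in row 0 (0-indexed from top), which is row 4 counting from the bottom (bottom = 1).
61 + 4 = 65, which is odd, so the puzzle is solvable.

Answer: yes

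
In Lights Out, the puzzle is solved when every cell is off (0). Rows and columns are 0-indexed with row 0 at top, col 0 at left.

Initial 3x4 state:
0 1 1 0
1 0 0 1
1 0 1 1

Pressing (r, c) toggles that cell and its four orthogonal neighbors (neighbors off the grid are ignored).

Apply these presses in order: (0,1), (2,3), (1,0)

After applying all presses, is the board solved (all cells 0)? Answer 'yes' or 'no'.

After press 1 at (0,1):
1 0 0 0
1 1 0 1
1 0 1 1

After press 2 at (2,3):
1 0 0 0
1 1 0 0
1 0 0 0

After press 3 at (1,0):
0 0 0 0
0 0 0 0
0 0 0 0

Lights still on: 0

Answer: yes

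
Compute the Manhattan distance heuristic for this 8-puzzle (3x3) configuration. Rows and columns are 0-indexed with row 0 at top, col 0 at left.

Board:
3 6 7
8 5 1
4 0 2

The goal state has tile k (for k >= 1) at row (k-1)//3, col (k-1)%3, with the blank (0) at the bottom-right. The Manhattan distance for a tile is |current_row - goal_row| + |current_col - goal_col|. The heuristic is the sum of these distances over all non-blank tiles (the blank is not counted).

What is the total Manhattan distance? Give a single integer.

Tile 3: (0,0)->(0,2) = 2
Tile 6: (0,1)->(1,2) = 2
Tile 7: (0,2)->(2,0) = 4
Tile 8: (1,0)->(2,1) = 2
Tile 5: (1,1)->(1,1) = 0
Tile 1: (1,2)->(0,0) = 3
Tile 4: (2,0)->(1,0) = 1
Tile 2: (2,2)->(0,1) = 3
Sum: 2 + 2 + 4 + 2 + 0 + 3 + 1 + 3 = 17

Answer: 17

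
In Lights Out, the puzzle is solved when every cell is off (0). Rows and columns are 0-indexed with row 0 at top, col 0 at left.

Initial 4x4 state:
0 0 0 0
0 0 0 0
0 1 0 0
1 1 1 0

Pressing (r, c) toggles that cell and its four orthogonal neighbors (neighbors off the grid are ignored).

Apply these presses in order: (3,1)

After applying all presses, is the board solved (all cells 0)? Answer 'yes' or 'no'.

Answer: yes

Derivation:
After press 1 at (3,1):
0 0 0 0
0 0 0 0
0 0 0 0
0 0 0 0

Lights still on: 0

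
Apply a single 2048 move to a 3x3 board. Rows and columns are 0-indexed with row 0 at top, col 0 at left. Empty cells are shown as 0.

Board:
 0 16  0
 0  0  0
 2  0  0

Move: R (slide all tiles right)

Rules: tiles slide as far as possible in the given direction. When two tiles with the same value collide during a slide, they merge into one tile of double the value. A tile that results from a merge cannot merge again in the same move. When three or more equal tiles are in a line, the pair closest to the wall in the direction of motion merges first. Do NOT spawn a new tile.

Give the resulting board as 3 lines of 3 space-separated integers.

Answer:  0  0 16
 0  0  0
 0  0  2

Derivation:
Slide right:
row 0: [0, 16, 0] -> [0, 0, 16]
row 1: [0, 0, 0] -> [0, 0, 0]
row 2: [2, 0, 0] -> [0, 0, 2]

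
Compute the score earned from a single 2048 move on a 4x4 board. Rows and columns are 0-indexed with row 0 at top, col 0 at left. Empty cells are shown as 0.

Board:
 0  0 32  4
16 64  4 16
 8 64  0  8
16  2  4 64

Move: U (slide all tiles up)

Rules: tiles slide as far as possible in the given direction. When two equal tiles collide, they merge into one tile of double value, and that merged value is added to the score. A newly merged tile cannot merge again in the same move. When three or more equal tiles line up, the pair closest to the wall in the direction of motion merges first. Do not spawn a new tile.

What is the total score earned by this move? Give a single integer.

Answer: 136

Derivation:
Slide up:
col 0: [0, 16, 8, 16] -> [16, 8, 16, 0]  score +0 (running 0)
col 1: [0, 64, 64, 2] -> [128, 2, 0, 0]  score +128 (running 128)
col 2: [32, 4, 0, 4] -> [32, 8, 0, 0]  score +8 (running 136)
col 3: [4, 16, 8, 64] -> [4, 16, 8, 64]  score +0 (running 136)
Board after move:
 16 128  32   4
  8   2   8  16
 16   0   0   8
  0   0   0  64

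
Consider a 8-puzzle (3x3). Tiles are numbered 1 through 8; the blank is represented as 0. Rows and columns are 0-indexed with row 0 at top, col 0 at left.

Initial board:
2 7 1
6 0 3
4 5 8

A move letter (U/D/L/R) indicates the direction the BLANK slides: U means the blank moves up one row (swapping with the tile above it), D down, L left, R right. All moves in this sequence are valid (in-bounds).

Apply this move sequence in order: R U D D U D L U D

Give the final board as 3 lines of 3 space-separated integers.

After move 1 (R):
2 7 1
6 3 0
4 5 8

After move 2 (U):
2 7 0
6 3 1
4 5 8

After move 3 (D):
2 7 1
6 3 0
4 5 8

After move 4 (D):
2 7 1
6 3 8
4 5 0

After move 5 (U):
2 7 1
6 3 0
4 5 8

After move 6 (D):
2 7 1
6 3 8
4 5 0

After move 7 (L):
2 7 1
6 3 8
4 0 5

After move 8 (U):
2 7 1
6 0 8
4 3 5

After move 9 (D):
2 7 1
6 3 8
4 0 5

Answer: 2 7 1
6 3 8
4 0 5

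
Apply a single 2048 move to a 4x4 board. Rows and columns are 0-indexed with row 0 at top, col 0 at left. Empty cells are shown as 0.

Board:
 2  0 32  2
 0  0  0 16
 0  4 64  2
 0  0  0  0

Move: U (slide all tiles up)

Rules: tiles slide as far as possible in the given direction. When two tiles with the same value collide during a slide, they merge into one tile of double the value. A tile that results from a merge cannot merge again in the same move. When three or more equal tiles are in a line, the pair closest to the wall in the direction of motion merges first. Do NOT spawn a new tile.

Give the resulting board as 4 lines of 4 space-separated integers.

Slide up:
col 0: [2, 0, 0, 0] -> [2, 0, 0, 0]
col 1: [0, 0, 4, 0] -> [4, 0, 0, 0]
col 2: [32, 0, 64, 0] -> [32, 64, 0, 0]
col 3: [2, 16, 2, 0] -> [2, 16, 2, 0]

Answer:  2  4 32  2
 0  0 64 16
 0  0  0  2
 0  0  0  0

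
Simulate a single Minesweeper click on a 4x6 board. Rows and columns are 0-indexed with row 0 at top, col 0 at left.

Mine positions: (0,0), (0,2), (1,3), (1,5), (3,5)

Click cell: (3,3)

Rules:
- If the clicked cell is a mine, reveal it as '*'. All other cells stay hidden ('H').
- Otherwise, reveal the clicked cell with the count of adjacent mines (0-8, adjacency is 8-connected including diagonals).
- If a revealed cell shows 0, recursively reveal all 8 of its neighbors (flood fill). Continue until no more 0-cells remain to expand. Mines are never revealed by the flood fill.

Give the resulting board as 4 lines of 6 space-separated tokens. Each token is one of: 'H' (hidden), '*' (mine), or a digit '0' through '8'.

H H H H H H
1 2 2 H H H
0 0 1 1 3 H
0 0 0 0 1 H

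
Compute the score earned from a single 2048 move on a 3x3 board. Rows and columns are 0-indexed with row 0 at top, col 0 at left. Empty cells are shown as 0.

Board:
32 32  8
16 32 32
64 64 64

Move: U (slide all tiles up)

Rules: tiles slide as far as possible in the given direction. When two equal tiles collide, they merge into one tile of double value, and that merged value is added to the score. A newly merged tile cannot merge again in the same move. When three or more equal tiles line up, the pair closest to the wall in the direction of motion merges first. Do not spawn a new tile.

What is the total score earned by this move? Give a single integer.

Answer: 64

Derivation:
Slide up:
col 0: [32, 16, 64] -> [32, 16, 64]  score +0 (running 0)
col 1: [32, 32, 64] -> [64, 64, 0]  score +64 (running 64)
col 2: [8, 32, 64] -> [8, 32, 64]  score +0 (running 64)
Board after move:
32 64  8
16 64 32
64  0 64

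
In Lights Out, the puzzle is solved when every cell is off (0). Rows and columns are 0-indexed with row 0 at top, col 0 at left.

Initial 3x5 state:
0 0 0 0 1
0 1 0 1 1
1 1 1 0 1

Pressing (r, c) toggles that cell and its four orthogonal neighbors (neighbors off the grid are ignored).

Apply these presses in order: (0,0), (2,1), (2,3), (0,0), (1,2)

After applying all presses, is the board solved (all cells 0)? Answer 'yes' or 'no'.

After press 1 at (0,0):
1 1 0 0 1
1 1 0 1 1
1 1 1 0 1

After press 2 at (2,1):
1 1 0 0 1
1 0 0 1 1
0 0 0 0 1

After press 3 at (2,3):
1 1 0 0 1
1 0 0 0 1
0 0 1 1 0

After press 4 at (0,0):
0 0 0 0 1
0 0 0 0 1
0 0 1 1 0

After press 5 at (1,2):
0 0 1 0 1
0 1 1 1 1
0 0 0 1 0

Lights still on: 7

Answer: no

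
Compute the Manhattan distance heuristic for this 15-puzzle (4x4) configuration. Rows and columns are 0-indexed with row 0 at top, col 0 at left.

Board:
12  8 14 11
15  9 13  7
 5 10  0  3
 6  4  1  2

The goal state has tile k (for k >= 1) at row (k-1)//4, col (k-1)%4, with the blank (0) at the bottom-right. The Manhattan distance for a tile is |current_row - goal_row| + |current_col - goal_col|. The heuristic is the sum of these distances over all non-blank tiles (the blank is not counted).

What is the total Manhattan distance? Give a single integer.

Tile 12: at (0,0), goal (2,3), distance |0-2|+|0-3| = 5
Tile 8: at (0,1), goal (1,3), distance |0-1|+|1-3| = 3
Tile 14: at (0,2), goal (3,1), distance |0-3|+|2-1| = 4
Tile 11: at (0,3), goal (2,2), distance |0-2|+|3-2| = 3
Tile 15: at (1,0), goal (3,2), distance |1-3|+|0-2| = 4
Tile 9: at (1,1), goal (2,0), distance |1-2|+|1-0| = 2
Tile 13: at (1,2), goal (3,0), distance |1-3|+|2-0| = 4
Tile 7: at (1,3), goal (1,2), distance |1-1|+|3-2| = 1
Tile 5: at (2,0), goal (1,0), distance |2-1|+|0-0| = 1
Tile 10: at (2,1), goal (2,1), distance |2-2|+|1-1| = 0
Tile 3: at (2,3), goal (0,2), distance |2-0|+|3-2| = 3
Tile 6: at (3,0), goal (1,1), distance |3-1|+|0-1| = 3
Tile 4: at (3,1), goal (0,3), distance |3-0|+|1-3| = 5
Tile 1: at (3,2), goal (0,0), distance |3-0|+|2-0| = 5
Tile 2: at (3,3), goal (0,1), distance |3-0|+|3-1| = 5
Sum: 5 + 3 + 4 + 3 + 4 + 2 + 4 + 1 + 1 + 0 + 3 + 3 + 5 + 5 + 5 = 48

Answer: 48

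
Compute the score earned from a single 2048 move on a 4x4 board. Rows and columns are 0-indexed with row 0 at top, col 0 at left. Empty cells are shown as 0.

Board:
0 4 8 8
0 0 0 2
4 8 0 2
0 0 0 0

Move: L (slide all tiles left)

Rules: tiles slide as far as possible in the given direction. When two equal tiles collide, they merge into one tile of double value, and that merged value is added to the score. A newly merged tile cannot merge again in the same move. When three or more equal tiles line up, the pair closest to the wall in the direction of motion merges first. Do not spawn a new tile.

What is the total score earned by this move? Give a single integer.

Answer: 16

Derivation:
Slide left:
row 0: [0, 4, 8, 8] -> [4, 16, 0, 0]  score +16 (running 16)
row 1: [0, 0, 0, 2] -> [2, 0, 0, 0]  score +0 (running 16)
row 2: [4, 8, 0, 2] -> [4, 8, 2, 0]  score +0 (running 16)
row 3: [0, 0, 0, 0] -> [0, 0, 0, 0]  score +0 (running 16)
Board after move:
 4 16  0  0
 2  0  0  0
 4  8  2  0
 0  0  0  0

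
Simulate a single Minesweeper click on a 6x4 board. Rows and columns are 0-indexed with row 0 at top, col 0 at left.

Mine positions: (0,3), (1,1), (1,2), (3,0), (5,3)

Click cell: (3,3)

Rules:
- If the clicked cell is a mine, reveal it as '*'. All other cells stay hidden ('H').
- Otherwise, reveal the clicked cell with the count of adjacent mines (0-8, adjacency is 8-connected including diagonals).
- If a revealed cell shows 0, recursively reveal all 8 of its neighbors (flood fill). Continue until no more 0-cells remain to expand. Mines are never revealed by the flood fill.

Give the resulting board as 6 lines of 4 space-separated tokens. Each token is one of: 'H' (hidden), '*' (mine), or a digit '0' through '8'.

H H H H
H H H H
H 3 2 1
H 1 0 0
H 1 1 1
H H H H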